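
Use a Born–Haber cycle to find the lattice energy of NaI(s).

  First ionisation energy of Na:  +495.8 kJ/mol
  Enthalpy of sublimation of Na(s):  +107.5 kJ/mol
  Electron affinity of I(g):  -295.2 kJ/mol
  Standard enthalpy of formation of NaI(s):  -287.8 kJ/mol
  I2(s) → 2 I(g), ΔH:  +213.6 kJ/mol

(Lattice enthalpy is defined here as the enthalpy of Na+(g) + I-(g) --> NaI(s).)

ΔHf° = 1·ΔHsub + 1·(ΣIE) + 1/2·D(I2) + 1·EA + U
-287.8 = 1·(+107.5) + 1·(+495.8) + 1/2·(+213.6) + 1·(-295.2) + U
U = -287.8 − (+414.9) = -702.7 kJ/mol

U = -702.7 kJ/mol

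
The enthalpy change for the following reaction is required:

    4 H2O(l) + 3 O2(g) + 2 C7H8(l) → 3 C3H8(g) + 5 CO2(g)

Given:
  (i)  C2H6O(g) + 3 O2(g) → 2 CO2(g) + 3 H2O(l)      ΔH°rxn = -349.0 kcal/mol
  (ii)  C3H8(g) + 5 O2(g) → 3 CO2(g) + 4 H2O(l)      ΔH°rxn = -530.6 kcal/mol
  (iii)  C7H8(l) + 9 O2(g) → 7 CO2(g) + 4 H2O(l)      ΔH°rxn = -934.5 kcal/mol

(i): not needed.
(ii) reversed and × 3: (-3)·(-530.6) = +1591.8 kcal/mol
(iii) × 2: (2)·(-934.5) = -1869.0 kcal/mol
Summing the manipulated equations, ΔH°rxn = (-3)·(-530.6) + (2)·(-934.5) = -277.2 kcal/mol

ΔH°rxn = -277.2 kcal/mol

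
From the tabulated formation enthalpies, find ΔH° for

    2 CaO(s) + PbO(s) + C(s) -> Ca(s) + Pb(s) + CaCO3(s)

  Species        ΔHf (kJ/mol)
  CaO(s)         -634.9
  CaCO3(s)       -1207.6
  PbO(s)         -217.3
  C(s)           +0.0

Products: 1·(+0.0) + 1·(+0.0) + 1·(-1207.6) = -1207.6
Reactants: 2·(-634.9) + 1·(-217.3) + 1·(+0.0) = -1487.1
ΔH° = (-1207.6) − (-1487.1) = 279.5 kJ/mol

ΔH° = 279.5 kJ/mol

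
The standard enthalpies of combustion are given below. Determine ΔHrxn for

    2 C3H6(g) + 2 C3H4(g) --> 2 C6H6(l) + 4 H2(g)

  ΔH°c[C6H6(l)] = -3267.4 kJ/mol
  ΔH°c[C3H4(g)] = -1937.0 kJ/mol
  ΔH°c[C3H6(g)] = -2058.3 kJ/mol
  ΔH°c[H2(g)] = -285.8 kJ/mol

ΔHrxn = -312.6 kJ/mol

Using ΔH = Σ nΔHc°(reactants) − Σ nΔHc°(products):
= [2·(-2058.3) + 2·(-1937.0)] − [2·(-3267.4) + 4·(-285.8)]
= -312.6 kJ/mol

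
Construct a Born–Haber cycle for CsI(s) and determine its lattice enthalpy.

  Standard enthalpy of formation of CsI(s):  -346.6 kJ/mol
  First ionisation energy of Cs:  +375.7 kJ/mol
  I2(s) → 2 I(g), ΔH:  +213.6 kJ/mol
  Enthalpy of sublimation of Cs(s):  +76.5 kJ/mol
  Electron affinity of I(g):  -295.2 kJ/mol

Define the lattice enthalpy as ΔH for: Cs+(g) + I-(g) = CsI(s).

U = -610.4 kJ/mol

ΔHf° = 1·ΔHsub + 1·(ΣIE) + 1/2·D(I2) + 1·EA + U
-346.6 = 1·(+76.5) + 1·(+375.7) + 1/2·(+213.6) + 1·(-295.2) + U
U = -346.6 − (+263.8) = -610.4 kJ/mol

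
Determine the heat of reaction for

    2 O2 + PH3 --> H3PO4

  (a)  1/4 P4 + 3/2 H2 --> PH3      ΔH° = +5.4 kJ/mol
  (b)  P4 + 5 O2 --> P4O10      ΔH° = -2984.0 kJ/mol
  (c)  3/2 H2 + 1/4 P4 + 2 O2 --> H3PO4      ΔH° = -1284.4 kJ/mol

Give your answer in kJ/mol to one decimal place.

ΔH° = -1289.8 kJ/mol

(a) reversed: -5.4 kJ/mol
(b): not needed.
(c) as written: -1284.4 kJ/mol
Since enthalpy is a state function, ΔH° = (-5.4) + (-1284.4) = -1289.8 kJ/mol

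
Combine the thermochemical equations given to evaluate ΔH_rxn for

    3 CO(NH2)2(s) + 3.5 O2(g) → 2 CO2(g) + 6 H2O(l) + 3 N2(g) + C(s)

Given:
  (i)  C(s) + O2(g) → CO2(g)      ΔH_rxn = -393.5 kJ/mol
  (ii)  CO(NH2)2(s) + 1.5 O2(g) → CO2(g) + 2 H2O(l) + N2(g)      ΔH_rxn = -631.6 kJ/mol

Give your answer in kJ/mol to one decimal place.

(i) reversed: +393.5 kJ/mol
(ii) × 3: (3)·(-631.6) = -1894.8 kJ/mol
Since enthalpy is a state function, ΔH_rxn = (+393.5) + (-1894.8) = -1501.3 kJ/mol

ΔH_rxn = -1501.3 kJ/mol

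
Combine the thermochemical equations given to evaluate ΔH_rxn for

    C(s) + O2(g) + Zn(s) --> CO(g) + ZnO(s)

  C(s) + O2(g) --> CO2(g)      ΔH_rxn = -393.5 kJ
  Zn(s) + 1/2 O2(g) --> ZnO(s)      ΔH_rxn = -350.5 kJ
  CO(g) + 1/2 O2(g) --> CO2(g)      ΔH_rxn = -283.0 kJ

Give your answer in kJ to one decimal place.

ΔH_rxn = -461.0 kJ

equation 1 as written: -393.5 kJ
equation 2 as written: -350.5 kJ
equation 3 reversed: +283.0 kJ
Combining the equations, ΔH_rxn = (-393.5) + (-350.5) + (+283.0) = -461.0 kJ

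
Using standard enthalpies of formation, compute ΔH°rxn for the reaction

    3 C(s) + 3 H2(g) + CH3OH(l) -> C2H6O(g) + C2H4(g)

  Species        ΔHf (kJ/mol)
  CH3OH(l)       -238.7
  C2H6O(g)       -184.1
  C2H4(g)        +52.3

ΔH°rxn = 106.9 kJ/mol

Products: 1·(-184.1) + 1·(+52.3) = -131.8
Reactants: 3·(+0.0) + 3·(+0.0) + 1·(-238.7) = -238.7
ΔH°rxn = (-131.8) − (-238.7) = 106.9 kJ/mol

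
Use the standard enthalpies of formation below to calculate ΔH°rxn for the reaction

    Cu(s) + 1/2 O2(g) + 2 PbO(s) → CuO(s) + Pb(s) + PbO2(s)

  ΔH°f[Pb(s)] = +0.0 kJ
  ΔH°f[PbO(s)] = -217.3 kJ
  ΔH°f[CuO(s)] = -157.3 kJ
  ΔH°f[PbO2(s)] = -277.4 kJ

Products: 1·(-157.3) + 1·(+0.0) + 1·(-277.4) = -434.7
Reactants: 1·(+0.0) + 1/2·(+0.0) + 2·(-217.3) = -434.6
ΔH°rxn = (-434.7) − (-434.6) = -0.1 kJ

ΔH°rxn = -0.1 kJ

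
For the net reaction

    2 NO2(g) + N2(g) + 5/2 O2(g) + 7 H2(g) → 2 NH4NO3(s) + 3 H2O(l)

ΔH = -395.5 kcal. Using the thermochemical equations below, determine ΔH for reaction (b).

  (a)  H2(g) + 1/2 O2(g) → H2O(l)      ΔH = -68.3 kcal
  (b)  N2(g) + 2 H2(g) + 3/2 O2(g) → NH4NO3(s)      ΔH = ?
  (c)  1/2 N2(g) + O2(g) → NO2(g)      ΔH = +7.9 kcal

(a) × 3 (×3 to match 3 H2O(l) in the target): (3)·(-68.3) = -204.9 kcal
(b) × 2 (×2 to match 2 NH4NO3(s) in the target): contributes 2·x
(c) reversed and × 2 (reverse to put NO2(g) on the reactant side; ×2 to match 2 NO2(g) in the target): (-2)·(+7.9) = -15.8 kcal
-395.5 = (-204.9) + (-15.8) + 2·x
x = (-395.5 − (-220.7)) / (2) = -87.4 kcal

ΔH = -87.4 kcal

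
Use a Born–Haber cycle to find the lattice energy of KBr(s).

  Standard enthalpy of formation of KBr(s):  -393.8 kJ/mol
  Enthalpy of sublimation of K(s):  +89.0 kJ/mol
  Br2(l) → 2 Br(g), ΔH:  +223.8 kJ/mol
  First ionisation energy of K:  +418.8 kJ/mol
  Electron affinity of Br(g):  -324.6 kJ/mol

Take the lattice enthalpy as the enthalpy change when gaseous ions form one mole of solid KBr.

U = -688.9 kJ/mol

ΔHf° = 1·ΔHsub + 1·(ΣIE) + 1/2·D(Br2) + 1·EA + U
-393.8 = 1·(+89.0) + 1·(+418.8) + 1/2·(+223.8) + 1·(-324.6) + U
U = -393.8 − (+295.1) = -688.9 kJ/mol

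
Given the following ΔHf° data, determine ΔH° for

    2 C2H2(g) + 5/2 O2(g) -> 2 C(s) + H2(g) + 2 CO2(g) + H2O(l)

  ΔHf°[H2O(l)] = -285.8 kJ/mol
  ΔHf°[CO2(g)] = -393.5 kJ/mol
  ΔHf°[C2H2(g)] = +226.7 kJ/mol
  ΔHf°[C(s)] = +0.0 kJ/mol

Products: 2·(+0.0) + 1·(+0.0) + 2·(-393.5) + 1·(-285.8) = -1072.8
Reactants: 2·(+226.7) + 5/2·(+0.0) = +453.4
ΔH° = (-1072.8) − (+453.4) = -1526.2 kJ/mol

ΔH° = -1526.2 kJ/mol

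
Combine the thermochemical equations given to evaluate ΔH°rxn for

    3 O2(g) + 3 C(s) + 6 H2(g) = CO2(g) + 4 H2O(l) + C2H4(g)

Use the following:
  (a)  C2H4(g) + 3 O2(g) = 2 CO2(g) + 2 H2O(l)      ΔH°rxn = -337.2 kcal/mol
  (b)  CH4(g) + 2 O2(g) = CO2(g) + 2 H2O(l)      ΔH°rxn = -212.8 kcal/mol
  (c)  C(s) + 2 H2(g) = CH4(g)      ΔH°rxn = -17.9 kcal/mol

ΔH°rxn = -354.9 kcal/mol

(a) reversed (reverse to put C2H4(g) on the product side): +337.2 kcal/mol
(b) × 3: (3)·(-212.8) = -638.4 kcal/mol
(c) × 3 (scale by 3 for the 3 C(s)): (3)·(-17.9) = -53.7 kcal/mol
ΔH°rxn = (-1)·(-337.2) + (3)·(-212.8) + (3)·(-17.9) = -354.9 kcal/mol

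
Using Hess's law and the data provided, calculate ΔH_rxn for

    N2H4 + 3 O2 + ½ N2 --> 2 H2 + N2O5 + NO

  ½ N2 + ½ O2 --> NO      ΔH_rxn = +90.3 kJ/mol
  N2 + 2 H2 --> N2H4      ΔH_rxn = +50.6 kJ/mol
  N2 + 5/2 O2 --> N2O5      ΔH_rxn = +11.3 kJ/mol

equation 1 as written (NO already on the product side): +90.3 kJ/mol
equation 2 reversed (reverse to put N2H4 on the reactant side): -50.6 kJ/mol
equation 3 as written (N2O5 already on the product side): +11.3 kJ/mol
ΔH_rxn = (+90.3) + (-50.6) + (+11.3) = 51.0 kJ/mol

ΔH_rxn = 51.0 kJ/mol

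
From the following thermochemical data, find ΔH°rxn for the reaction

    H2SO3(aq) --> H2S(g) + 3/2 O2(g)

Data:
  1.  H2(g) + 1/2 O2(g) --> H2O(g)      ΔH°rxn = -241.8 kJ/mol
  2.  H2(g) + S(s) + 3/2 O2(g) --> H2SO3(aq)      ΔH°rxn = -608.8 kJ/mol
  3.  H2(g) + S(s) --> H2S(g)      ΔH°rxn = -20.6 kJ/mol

eq. 1: not needed.
eq. 2 reversed: +608.8 kJ/mol
eq. 3 as written: -20.6 kJ/mol
ΔH°rxn = (-1)·(-608.8) + (1)·(-20.6) = 588.2 kJ/mol

ΔH°rxn = 588.2 kJ/mol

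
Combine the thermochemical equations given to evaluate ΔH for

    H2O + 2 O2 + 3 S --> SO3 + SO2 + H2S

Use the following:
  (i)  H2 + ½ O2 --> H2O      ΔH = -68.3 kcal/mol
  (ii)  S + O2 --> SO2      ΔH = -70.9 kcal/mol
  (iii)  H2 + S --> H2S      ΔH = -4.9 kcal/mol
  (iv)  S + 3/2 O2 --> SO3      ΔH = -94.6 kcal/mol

(i) reversed: +68.3 kcal/mol
(ii) as written: -70.9 kcal/mol
(iii) as written: -4.9 kcal/mol
(iv) as written: -94.6 kcal/mol
Combining the equations, ΔH = (-1)·(-68.3) + (1)·(-70.9) + (1)·(-4.9) + (1)·(-94.6) = -102.1 kcal/mol

ΔH = -102.1 kcal/mol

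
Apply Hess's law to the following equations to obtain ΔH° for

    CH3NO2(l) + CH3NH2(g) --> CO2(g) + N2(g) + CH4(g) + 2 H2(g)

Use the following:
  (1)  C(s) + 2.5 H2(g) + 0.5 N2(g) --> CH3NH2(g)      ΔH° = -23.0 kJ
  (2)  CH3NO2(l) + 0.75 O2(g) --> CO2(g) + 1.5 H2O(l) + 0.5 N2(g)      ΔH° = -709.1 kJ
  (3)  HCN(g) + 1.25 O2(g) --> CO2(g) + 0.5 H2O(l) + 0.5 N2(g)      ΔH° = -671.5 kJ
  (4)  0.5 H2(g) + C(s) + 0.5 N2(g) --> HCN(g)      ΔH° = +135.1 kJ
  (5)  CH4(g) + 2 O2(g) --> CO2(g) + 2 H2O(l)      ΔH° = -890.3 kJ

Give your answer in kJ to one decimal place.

ΔH° = -332.2 kJ

(1) reversed (CH3NH2(g) must end up as a reactant): +23.0 kJ
(2) as written (CH3NO2(l) already on the reactant side): -709.1 kJ
(3) as written: -671.5 kJ
(4) as written: +135.1 kJ
(5) reversed (reverse to put CH4(g) on the product side): +890.3 kJ
Since enthalpy is a state function, ΔH° = (+23.0) + (-709.1) + (-671.5) + (+135.1) + (+890.3) = -332.2 kJ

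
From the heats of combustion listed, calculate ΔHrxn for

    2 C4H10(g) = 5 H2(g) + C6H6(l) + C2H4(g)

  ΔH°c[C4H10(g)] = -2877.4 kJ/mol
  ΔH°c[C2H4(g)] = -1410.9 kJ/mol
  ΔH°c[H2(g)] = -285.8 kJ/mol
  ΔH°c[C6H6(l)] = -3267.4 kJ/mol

Using ΔH = Σ nΔHc°(reactants) − Σ nΔHc°(products):
= [2·(-2877.4)] − [5·(-285.8) + 1·(-3267.4) + 1·(-1410.9)]
= 352.5 kJ/mol

ΔHrxn = 352.5 kJ/mol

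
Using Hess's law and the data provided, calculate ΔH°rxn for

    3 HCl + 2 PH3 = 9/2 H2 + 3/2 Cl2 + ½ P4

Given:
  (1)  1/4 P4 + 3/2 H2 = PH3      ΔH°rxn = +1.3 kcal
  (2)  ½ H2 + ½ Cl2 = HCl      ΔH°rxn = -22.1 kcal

(1) reversed and × 2 (PH3 must end up as a reactant; ×2 to match 2 PH3 in the target): (-2)·(+1.3) = -2.6 kcal
(2) reversed and × 3 (HCl must end up as a reactant; scale by 3 for the 3 HCl): (-3)·(-22.1) = +66.3 kcal
By Hess's law, ΔH°rxn = (-2)·(+1.3) + (-3)·(-22.1) = 63.7 kcal

ΔH°rxn = 63.7 kcal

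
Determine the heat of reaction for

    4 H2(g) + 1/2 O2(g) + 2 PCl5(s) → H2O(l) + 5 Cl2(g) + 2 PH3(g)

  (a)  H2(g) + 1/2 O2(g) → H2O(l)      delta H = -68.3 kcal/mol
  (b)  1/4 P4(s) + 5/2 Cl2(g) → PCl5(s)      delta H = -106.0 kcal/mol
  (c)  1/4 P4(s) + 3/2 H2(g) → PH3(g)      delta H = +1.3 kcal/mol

delta H = 146.3 kcal/mol

(a) as written (H2O(l) already on the product side): -68.3 kcal/mol
(b) reversed and × 2 (reverse to put PCl5(s) on the reactant side; ×2 to match 2 PCl5(s) in the target): (-2)·(-106.0) = +212.0 kcal/mol
(c) × 2 (×2 to match 2 PH3(g) in the target): (2)·(+1.3) = +2.6 kcal/mol
delta H = (-68.3) + (+212.0) + (+2.6) = 146.3 kcal/mol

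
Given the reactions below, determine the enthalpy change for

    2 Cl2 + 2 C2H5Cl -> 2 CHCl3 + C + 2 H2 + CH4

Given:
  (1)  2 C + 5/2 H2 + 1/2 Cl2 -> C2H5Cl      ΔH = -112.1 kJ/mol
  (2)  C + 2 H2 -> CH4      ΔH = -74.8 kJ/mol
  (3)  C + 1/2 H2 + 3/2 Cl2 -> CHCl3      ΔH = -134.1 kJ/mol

ΔH = -118.8 kJ/mol

(1) reversed and × 2 (reverse to put C2H5Cl on the reactant side; scale by 2 for the 2 C2H5Cl): (-2)·(-112.1) = +224.2 kJ/mol
(2) as written (CH4 already on the product side): -74.8 kJ/mol
(3) × 2 (×2 to match 2 CHCl3 in the target): (2)·(-134.1) = -268.2 kJ/mol
ΔH = (+224.2) + (-74.8) + (-268.2) = -118.8 kJ/mol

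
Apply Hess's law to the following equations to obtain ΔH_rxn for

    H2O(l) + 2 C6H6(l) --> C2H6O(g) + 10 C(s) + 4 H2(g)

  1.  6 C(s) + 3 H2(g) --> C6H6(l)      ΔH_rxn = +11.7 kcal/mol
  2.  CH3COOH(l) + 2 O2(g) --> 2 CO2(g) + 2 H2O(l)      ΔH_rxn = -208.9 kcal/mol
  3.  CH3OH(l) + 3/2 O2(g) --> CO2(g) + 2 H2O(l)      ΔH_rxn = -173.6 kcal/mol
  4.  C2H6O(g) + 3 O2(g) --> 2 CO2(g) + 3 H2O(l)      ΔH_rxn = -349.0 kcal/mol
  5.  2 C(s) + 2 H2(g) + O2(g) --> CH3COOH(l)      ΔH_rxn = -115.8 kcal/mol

ΔH_rxn = 0.9 kcal/mol

eq. 1 reversed and × 2 (reverse to put C6H6(l) on the reactant side; ×2 to match 2 C6H6(l) in the target): (-2)·(+11.7) = -23.4 kcal/mol
eq. 2 as written: -208.9 kcal/mol
eq. 3: not needed (CH3OH(l) appears nowhere else).
eq. 4 reversed (reverse to put C2H6O(g) on the product side): +349.0 kcal/mol
eq. 5 as written: -115.8 kcal/mol
ΔH_rxn = (-2)·(+11.7) + (1)·(-208.9) + (-1)·(-349.0) + (1)·(-115.8) = 0.9 kcal/mol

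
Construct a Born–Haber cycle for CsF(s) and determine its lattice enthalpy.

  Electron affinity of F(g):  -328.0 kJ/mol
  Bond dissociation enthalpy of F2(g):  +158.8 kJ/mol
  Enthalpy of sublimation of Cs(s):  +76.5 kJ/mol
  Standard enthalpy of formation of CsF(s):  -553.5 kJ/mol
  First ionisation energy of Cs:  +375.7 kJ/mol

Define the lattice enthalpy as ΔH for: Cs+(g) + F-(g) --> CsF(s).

ΔHf° = 1·ΔHsub + 1·(ΣIE) + 1/2·D(F2) + 1·EA + U
-553.5 = 1·(+76.5) + 1·(+375.7) + 1/2·(+158.8) + 1·(-328.0) + U
U = -553.5 − (+203.6) = -757.1 kJ/mol

U = -757.1 kJ/mol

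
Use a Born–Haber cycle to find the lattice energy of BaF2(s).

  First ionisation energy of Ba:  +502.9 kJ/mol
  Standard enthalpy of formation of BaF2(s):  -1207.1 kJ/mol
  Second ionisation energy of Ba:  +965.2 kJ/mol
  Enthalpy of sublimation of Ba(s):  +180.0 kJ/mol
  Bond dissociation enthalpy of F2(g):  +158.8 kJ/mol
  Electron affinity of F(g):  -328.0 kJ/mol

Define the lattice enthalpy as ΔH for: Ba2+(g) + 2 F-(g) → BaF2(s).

U = -2358.0 kJ/mol

ΔHf° = 1·ΔHsub + 1·(ΣIE) + 1·D(F2) + 2·EA + U
-1207.1 = 1·(+180.0) + 1·(+1468.1) + 1·(+158.8) + 2·(-328.0) + U
U = -1207.1 − (+1150.9) = -2358.0 kJ/mol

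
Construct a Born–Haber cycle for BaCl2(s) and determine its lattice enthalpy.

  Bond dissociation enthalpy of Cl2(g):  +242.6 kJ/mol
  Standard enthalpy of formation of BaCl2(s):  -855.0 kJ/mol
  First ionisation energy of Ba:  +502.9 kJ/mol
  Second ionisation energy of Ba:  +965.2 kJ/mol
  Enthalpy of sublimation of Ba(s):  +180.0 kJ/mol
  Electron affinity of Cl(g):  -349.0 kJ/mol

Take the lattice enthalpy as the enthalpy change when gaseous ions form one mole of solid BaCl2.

U = -2047.7 kJ/mol

ΔHf° = 1·ΔHsub + 1·(ΣIE) + 1·D(Cl2) + 2·EA + U
-855.0 = 1·(+180.0) + 1·(+1468.1) + 1·(+242.6) + 2·(-349.0) + U
U = -855.0 − (+1192.7) = -2047.7 kJ/mol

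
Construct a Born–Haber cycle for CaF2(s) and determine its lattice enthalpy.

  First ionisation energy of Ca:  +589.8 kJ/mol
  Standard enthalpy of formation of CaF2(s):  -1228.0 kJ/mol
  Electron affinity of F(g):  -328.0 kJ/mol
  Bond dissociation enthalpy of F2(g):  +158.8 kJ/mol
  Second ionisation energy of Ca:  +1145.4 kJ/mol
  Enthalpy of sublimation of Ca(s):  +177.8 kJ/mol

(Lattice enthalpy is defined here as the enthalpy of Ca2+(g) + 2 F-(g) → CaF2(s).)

U = -2643.8 kJ/mol

ΔHf° = 1·ΔHsub + 1·(ΣIE) + 1·D(F2) + 2·EA + U
-1228.0 = 1·(+177.8) + 1·(+1735.2) + 1·(+158.8) + 2·(-328.0) + U
U = -1228.0 − (+1415.8) = -2643.8 kJ/mol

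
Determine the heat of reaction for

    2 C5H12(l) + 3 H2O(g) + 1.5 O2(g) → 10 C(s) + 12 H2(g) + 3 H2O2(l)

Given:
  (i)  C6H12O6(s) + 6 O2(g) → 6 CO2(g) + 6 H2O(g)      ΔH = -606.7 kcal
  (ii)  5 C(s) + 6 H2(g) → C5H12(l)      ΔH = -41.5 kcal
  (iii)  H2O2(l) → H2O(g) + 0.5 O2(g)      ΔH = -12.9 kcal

(i): not needed (C6H12O6(s) appears nowhere else).
(ii) reversed and × 2 (C5H12(l) must end up as a reactant; scale by 2 for the 2 C5H12(l)): (-2)·(-41.5) = +83.0 kcal
(iii) reversed and × 3 (H2O2(l) must end up as a product; scale by 3 for the 3 H2O2(l)): (-3)·(-12.9) = +38.7 kcal
Combining the equations, ΔH = (-2)·(-41.5) + (-3)·(-12.9) = 121.7 kcal

ΔH = 121.7 kcal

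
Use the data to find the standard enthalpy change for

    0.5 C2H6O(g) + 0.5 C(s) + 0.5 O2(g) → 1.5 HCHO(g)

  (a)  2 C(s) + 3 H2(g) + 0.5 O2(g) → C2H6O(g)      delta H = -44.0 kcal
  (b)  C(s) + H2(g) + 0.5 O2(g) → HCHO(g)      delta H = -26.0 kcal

delta H = -17.0 kcal

(a) reversed and × 1/2 (reverse to put C2H6O(g) on the reactant side; ×1/2 to match 1/2 C2H6O(g) in the target): (-1/2)·(-44.0) = +22.0 kcal
(b) × 3/2 (scale by 3/2 for the 3/2 HCHO(g)): (3/2)·(-26.0) = -39.0 kcal
Combining the equations, delta H = (+22.0) + (-39.0) = -17.0 kcal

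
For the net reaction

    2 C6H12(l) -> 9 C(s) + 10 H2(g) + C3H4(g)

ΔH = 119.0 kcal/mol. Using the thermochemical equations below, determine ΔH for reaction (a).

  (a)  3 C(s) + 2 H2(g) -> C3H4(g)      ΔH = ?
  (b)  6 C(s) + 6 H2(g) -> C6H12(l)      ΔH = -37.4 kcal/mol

ΔH = 44.2 kcal/mol

(a) as written (C3H4(g) already on the product side): contributes x
(b) reversed and × 2 (reverse to put C6H12(l) on the reactant side; ×2 to match 2 C6H12(l) in the target): (-2)·(-37.4) = +74.8 kcal/mol
+119.0 = (+74.8) + x
x = (+119.0 − (+74.8)) / (1) = 44.2 kcal/mol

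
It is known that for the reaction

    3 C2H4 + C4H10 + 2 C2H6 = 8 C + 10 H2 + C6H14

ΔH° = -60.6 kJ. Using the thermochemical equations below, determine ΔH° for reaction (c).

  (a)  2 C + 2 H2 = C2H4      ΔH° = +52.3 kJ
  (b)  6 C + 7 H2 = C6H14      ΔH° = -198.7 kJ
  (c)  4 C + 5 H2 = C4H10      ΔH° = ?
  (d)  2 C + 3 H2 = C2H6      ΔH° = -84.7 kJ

(a) reversed and × 3: (-3)·(+52.3) = -156.9 kJ
(b) as written: -198.7 kJ
(c) reversed: contributes −x
(d) reversed and × 2: (-2)·(-84.7) = +169.4 kJ
-60.6 = (-156.9) + (-198.7) + (+169.4) − x
x = (-60.6 − (-186.2)) / (-1) = -125.6 kJ

ΔH° = -125.6 kJ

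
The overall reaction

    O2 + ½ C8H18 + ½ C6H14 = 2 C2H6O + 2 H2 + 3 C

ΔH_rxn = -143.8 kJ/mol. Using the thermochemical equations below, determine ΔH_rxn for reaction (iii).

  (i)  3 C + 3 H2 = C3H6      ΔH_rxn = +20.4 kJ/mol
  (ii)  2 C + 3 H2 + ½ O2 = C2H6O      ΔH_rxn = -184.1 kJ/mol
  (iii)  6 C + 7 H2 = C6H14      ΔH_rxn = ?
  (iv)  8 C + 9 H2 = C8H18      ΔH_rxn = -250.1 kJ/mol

(i): not needed.
(ii) × 2: (2)·(-184.1) = -368.2 kJ/mol
(iii) reversed and × 1/2: contributes −1/2·x
(iv) reversed and × 1/2: (-1/2)·(-250.1) = +125.05 kJ/mol
-143.8 = (-368.2) + (+125.05) − 1/2·x
x = (-143.8 − (-243.15)) / (-1/2) = -198.7 kJ/mol

ΔH_rxn = -198.7 kJ/mol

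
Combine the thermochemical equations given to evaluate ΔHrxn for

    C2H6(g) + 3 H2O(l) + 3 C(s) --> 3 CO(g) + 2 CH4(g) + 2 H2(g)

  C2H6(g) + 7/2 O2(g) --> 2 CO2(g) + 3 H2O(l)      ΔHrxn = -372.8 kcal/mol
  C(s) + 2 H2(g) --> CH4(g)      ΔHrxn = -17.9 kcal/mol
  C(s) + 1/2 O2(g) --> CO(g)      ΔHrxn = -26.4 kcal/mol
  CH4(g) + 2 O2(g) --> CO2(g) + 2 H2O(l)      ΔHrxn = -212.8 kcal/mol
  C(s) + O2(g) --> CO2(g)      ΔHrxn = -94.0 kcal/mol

ΔHrxn = 110.3 kcal/mol

equation 1 as written: -372.8 kcal/mol
equation 2 reversed: +17.9 kcal/mol
equation 3 × 3: (3)·(-26.4) = -79.2 kcal/mol
equation 4 reversed and × 3: (-3)·(-212.8) = +638.4 kcal/mol
equation 5 as written: -94.0 kcal/mol
By Hess's law, ΔHrxn = (-372.8) + (+17.9) + (-79.2) + (+638.4) + (-94.0) = 110.3 kcal/mol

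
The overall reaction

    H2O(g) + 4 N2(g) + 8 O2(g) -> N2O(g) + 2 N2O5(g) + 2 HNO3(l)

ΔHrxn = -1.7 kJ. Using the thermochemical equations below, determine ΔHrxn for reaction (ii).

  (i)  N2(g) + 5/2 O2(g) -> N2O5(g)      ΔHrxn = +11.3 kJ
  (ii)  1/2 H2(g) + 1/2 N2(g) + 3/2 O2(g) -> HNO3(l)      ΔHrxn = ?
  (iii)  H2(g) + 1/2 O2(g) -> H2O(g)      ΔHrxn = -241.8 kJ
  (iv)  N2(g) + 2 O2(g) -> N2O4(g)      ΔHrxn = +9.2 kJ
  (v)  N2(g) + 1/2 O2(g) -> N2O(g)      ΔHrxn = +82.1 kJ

ΔHrxn = -174.1 kJ

(i) × 2: (2)·(+11.3) = +22.6 kJ
(ii) × 2: contributes 2·x
(iii) reversed: +241.8 kJ
(iv): not needed.
(v) as written: +82.1 kJ
-1.7 = (+22.6) + (+241.8) + (+82.1) + 2·x
x = (-1.7 − (+346.5)) / (2) = -174.1 kJ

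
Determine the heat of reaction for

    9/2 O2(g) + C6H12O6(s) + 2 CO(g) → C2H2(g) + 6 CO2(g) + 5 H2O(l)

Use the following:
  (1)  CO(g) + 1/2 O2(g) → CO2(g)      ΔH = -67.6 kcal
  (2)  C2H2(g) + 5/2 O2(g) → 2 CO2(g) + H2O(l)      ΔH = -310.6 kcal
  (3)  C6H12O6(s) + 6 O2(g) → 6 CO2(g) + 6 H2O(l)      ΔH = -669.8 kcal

ΔH = -494.4 kcal

(1) × 2: (2)·(-67.6) = -135.2 kcal
(2) reversed: +310.6 kcal
(3) as written: -669.8 kcal
By Hess's law, ΔH = (-135.2) + (+310.6) + (-669.8) = -494.4 kcal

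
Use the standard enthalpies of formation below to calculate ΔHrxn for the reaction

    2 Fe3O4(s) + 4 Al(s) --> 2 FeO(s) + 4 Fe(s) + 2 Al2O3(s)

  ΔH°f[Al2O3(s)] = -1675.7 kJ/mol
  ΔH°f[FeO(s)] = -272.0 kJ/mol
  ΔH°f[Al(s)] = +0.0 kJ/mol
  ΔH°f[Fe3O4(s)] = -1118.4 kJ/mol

ΔH°rxn = Σ nΔHf°(products) − Σ nΔHf°(reactants).
Products: 2·(-272.0) + 4·(+0.0) + 2·(-1675.7) = -3895.4
Reactants: 2·(-1118.4) + 4·(+0.0) = -2236.8
ΔHrxn = (-3895.4) − (-2236.8) = -1658.6 kJ/mol

ΔHrxn = -1658.6 kJ/mol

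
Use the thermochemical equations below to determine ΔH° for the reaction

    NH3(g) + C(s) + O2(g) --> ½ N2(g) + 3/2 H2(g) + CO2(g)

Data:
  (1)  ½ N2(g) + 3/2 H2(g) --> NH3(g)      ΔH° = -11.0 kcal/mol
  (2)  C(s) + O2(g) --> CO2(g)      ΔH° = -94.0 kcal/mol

(1) reversed (reverse to put NH3(g) on the reactant side): +11.0 kcal/mol
(2) as written (CO2(g) already on the product side): -94.0 kcal/mol
ΔH° = (-1)·(-11.0) + (1)·(-94.0) = -83.0 kcal/mol

ΔH° = -83.0 kcal/mol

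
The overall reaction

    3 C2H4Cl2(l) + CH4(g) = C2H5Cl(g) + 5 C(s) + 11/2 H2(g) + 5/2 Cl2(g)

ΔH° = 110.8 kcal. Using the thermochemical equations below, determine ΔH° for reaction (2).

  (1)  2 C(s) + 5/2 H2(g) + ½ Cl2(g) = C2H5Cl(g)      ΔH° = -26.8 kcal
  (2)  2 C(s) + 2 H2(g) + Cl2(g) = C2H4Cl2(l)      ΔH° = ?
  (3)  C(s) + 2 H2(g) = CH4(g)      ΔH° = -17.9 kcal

(1) as written: -26.8 kcal
(2) reversed and × 3: contributes −3·x
(3) reversed: +17.9 kcal
+110.8 = (-26.8) + (+17.9) − 3·x
x = (+110.8 − (-8.9)) / (-3) = -39.9 kcal

ΔH° = -39.9 kcal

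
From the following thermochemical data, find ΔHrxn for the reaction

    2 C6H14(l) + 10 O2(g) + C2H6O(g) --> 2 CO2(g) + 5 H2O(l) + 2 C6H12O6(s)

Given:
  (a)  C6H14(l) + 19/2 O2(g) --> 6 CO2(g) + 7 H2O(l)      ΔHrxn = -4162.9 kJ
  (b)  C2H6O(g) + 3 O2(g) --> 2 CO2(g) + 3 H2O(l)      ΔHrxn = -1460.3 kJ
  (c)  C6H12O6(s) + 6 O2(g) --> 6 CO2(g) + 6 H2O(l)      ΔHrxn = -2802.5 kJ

(a) × 2: (2)·(-4162.9) = -8325.8 kJ
(b) as written: -1460.3 kJ
(c) reversed and × 2: (-2)·(-2802.5) = +5605.0 kJ
Combining the equations, ΔHrxn = (2)·(-4162.9) + (1)·(-1460.3) + (-2)·(-2802.5) = -4181.1 kJ

ΔHrxn = -4181.1 kJ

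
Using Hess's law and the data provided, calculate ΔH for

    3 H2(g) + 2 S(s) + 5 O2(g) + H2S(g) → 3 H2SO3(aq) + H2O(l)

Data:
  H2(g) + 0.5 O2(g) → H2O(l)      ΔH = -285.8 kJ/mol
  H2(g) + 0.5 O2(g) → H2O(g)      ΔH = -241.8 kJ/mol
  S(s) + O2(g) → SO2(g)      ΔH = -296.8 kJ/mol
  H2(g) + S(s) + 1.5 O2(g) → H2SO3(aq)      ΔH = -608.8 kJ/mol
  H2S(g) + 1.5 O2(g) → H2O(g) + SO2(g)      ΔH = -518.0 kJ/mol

ΔH = -2091.6 kJ/mol

equation 1 as written (H2O(l) already on the product side): -285.8 kJ/mol
equation 2 reversed: +241.8 kJ/mol
equation 3 reversed: +296.8 kJ/mol
equation 4 × 3 (scale by 3 for the 3 H2SO3(aq)): (3)·(-608.8) = -1826.4 kJ/mol
equation 5 as written (H2S(g) already on the reactant side): -518.0 kJ/mol
Combining the equations, ΔH = (1)·(-285.8) + (-1)·(-241.8) + (-1)·(-296.8) + (3)·(-608.8) + (1)·(-518.0) = -2091.6 kJ/mol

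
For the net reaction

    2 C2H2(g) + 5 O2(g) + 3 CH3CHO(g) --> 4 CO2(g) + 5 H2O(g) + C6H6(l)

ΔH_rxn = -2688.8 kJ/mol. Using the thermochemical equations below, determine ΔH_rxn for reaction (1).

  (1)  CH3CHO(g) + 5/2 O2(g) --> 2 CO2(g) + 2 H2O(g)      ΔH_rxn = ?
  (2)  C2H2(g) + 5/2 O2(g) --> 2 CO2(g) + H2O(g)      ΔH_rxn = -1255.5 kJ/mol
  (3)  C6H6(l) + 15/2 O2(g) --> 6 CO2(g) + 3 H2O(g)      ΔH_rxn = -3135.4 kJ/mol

ΔH_rxn = -1104.4 kJ/mol

(1) × 3: contributes 3·x
(2) × 2: (2)·(-1255.5) = -2511.0 kJ/mol
(3) reversed: +3135.4 kJ/mol
-2688.8 = (-2511.0) + (+3135.4) + 3·x
x = (-2688.8 − (+624.4)) / (3) = -1104.4 kJ/mol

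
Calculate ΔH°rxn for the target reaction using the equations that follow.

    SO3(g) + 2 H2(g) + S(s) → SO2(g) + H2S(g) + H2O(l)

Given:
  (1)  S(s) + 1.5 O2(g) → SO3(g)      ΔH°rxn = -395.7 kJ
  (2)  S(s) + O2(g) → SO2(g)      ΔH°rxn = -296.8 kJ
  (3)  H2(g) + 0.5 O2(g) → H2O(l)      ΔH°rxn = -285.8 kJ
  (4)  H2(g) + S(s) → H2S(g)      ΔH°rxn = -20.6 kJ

ΔH°rxn = -207.5 kJ

(1) reversed (SO3(g) must end up as a reactant): +395.7 kJ
(2) as written (SO2(g) already on the product side): -296.8 kJ
(3) as written (H2O(l) already on the product side): -285.8 kJ
(4) as written (H2S(g) already on the product side): -20.6 kJ
ΔH°rxn = (-1)·(-395.7) + (1)·(-296.8) + (1)·(-285.8) + (1)·(-20.6) = -207.5 kJ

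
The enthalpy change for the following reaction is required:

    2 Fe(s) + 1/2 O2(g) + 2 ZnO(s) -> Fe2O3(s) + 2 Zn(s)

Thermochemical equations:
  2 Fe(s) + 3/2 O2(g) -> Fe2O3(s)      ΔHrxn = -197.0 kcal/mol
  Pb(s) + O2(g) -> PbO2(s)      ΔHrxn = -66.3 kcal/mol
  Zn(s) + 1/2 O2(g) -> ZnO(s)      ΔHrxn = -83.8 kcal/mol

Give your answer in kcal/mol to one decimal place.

ΔHrxn = -29.4 kcal/mol

equation 1 as written (Fe2O3(s) already on the product side): -197.0 kcal/mol
equation 2: not needed (PbO2(s) appears nowhere else).
equation 3 reversed and × 2 (ZnO(s) must end up as a reactant; scale by 2 for the 2 ZnO(s)): (-2)·(-83.8) = +167.6 kcal/mol
Since enthalpy is a state function, ΔHrxn = (-197.0) + (+167.6) = -29.4 kcal/mol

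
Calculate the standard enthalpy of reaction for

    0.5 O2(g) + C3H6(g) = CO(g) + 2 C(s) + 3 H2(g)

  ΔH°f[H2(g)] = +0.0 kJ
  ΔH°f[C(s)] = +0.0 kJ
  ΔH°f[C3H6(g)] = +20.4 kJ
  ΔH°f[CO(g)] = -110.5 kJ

ΔHrxn = -130.9 kJ

ΔH°rxn = Σ nΔHf°(products) − Σ nΔHf°(reactants).
Products: 1·(-110.5) + 2·(+0.0) + 3·(+0.0) = -110.5
Reactants: 1/2·(+0.0) + 1·(+20.4) = +20.4
ΔHrxn = (-110.5) − (+20.4) = -130.9 kJ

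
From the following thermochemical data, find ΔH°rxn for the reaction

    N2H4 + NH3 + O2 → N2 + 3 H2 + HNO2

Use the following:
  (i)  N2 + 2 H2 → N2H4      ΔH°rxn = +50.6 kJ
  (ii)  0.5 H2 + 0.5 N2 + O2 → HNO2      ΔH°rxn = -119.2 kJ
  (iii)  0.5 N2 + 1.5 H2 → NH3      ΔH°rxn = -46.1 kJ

(i) reversed: -50.6 kJ
(ii) as written: -119.2 kJ
(iii) reversed: +46.1 kJ
By Hess's law, ΔH°rxn = (-50.6) + (-119.2) + (+46.1) = -123.7 kJ

ΔH°rxn = -123.7 kJ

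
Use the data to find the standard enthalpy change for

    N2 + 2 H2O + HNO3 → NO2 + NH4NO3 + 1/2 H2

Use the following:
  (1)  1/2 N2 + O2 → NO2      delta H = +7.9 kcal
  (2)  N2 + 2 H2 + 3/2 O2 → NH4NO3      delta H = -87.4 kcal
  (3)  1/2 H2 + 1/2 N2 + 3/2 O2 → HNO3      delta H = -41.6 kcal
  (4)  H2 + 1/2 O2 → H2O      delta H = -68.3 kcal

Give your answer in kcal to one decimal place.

(1) as written: +7.9 kcal
(2) as written: -87.4 kcal
(3) reversed: +41.6 kcal
(4) reversed and × 2: (-2)·(-68.3) = +136.6 kcal
delta H = (+7.9) + (-87.4) + (+41.6) + (+136.6) = 98.7 kcal

delta H = 98.7 kcal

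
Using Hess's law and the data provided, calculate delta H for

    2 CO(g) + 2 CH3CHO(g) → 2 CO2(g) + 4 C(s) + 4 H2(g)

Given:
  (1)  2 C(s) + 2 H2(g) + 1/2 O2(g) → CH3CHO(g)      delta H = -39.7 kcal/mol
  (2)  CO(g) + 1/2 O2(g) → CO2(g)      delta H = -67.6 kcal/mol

(1) reversed and × 2 (reverse to put CH3CHO(g) on the reactant side; ×2 to match 2 CH3CHO(g) in the target): (-2)·(-39.7) = +79.4 kcal/mol
(2) × 2 (scale by 2 for the 2 CO(g)): (2)·(-67.6) = -135.2 kcal/mol
delta H = (-2)·(-39.7) + (2)·(-67.6) = -55.8 kcal/mol

delta H = -55.8 kcal/mol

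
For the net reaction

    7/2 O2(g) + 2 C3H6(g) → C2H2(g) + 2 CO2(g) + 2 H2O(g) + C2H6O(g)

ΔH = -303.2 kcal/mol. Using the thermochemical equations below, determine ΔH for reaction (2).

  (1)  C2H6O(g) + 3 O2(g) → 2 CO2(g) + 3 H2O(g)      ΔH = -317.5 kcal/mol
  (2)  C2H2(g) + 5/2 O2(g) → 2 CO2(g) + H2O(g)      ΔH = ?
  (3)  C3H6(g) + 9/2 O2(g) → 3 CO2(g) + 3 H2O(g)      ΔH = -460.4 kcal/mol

ΔH = -300.1 kcal/mol

(1) reversed: +317.5 kcal/mol
(2) reversed: contributes −x
(3) × 2: (2)·(-460.4) = -920.8 kcal/mol
-303.2 = (+317.5) + (-920.8) − x
x = (-303.2 − (-603.3)) / (-1) = -300.1 kcal/mol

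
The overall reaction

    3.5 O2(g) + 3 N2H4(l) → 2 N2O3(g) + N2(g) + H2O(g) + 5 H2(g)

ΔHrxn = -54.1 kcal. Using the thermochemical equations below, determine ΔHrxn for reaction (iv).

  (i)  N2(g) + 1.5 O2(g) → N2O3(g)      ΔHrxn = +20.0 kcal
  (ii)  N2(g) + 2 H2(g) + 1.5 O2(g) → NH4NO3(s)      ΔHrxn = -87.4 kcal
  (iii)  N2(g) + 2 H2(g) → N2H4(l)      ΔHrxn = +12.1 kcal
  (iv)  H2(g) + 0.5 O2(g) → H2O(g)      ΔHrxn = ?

ΔHrxn = -57.8 kcal

(i) × 2: (2)·(+20.0) = +40.0 kcal
(ii): not needed.
(iii) reversed and × 3: (-3)·(+12.1) = -36.3 kcal
(iv) as written: contributes x
-54.1 = (+40.0) + (-36.3) + x
x = (-54.1 − (+3.7)) / (1) = -57.8 kcal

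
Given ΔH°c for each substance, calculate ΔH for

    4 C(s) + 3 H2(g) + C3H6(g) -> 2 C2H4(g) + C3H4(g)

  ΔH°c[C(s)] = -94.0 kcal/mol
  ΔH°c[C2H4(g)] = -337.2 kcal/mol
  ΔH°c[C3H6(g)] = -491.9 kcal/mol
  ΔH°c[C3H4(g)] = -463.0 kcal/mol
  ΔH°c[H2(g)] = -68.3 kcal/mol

ΔH = 64.6 kcal/mol

With combustion enthalpies, reactants minus products:
= [4·(-94.0) + 3·(-68.3) + 1·(-491.9)] − [2·(-337.2) + 1·(-463.0)]
= 64.6 kcal/mol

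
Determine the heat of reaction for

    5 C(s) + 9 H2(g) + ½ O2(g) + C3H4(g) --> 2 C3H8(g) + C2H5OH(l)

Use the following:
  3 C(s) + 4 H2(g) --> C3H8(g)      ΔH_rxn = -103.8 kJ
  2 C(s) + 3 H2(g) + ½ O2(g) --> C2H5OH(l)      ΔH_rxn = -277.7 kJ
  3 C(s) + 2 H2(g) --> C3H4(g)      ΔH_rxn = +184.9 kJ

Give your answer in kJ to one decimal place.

equation 1 × 2: (2)·(-103.8) = -207.6 kJ
equation 2 as written: -277.7 kJ
equation 3 reversed: -184.9 kJ
Summing the manipulated equations, ΔH_rxn = (2)·(-103.8) + (1)·(-277.7) + (-1)·(+184.9) = -670.2 kJ

ΔH_rxn = -670.2 kJ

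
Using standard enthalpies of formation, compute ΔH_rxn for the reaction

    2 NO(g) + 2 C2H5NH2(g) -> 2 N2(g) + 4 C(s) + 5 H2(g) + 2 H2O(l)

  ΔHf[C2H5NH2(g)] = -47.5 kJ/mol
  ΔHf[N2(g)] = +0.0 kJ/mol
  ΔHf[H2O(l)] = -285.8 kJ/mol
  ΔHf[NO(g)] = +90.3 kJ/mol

ΔH_rxn = -657.2 kJ/mol

Products: 2·(+0.0) + 4·(+0.0) + 5·(+0.0) + 2·(-285.8) = -571.6
Reactants: 2·(+90.3) + 2·(-47.5) = +85.6
ΔH_rxn = (-571.6) − (+85.6) = -657.2 kJ/mol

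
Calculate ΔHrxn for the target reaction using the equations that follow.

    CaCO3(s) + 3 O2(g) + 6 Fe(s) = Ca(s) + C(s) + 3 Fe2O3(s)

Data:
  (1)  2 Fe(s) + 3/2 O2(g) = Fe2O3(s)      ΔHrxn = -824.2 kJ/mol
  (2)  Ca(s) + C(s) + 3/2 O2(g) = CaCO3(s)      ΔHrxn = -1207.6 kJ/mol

ΔHrxn = -1265.0 kJ/mol

(1) × 3: (3)·(-824.2) = -2472.6 kJ/mol
(2) reversed: +1207.6 kJ/mol
Summing the manipulated equations, ΔHrxn = (3)·(-824.2) + (-1)·(-1207.6) = -1265.0 kJ/mol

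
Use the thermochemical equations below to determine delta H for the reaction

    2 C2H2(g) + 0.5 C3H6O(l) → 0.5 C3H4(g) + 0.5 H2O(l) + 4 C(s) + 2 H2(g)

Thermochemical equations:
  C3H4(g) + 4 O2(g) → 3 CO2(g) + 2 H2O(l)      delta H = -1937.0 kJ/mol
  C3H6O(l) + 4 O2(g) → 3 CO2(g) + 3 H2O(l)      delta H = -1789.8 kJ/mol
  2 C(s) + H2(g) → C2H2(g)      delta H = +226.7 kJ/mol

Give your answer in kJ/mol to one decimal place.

delta H = -379.8 kJ/mol

equation 1 reversed and × 1/2: (-1/2)·(-1937.0) = +968.5 kJ/mol
equation 2 × 1/2: (1/2)·(-1789.8) = -894.9 kJ/mol
equation 3 reversed and × 2: (-2)·(+226.7) = -453.4 kJ/mol
delta H = (+968.5) + (-894.9) + (-453.4) = -379.8 kJ/mol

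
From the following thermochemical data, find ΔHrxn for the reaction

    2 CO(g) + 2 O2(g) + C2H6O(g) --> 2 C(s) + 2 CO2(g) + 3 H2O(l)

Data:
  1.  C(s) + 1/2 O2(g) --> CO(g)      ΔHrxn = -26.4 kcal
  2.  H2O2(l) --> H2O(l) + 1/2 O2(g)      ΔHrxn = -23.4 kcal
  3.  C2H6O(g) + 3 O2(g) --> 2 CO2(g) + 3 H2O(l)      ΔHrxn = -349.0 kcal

eq. 1 reversed and × 2: (-2)·(-26.4) = +52.8 kcal
eq. 2: not needed.
eq. 3 as written: -349.0 kcal
ΔHrxn = (-2)·(-26.4) + (1)·(-349.0) = -296.2 kcal

ΔHrxn = -296.2 kcal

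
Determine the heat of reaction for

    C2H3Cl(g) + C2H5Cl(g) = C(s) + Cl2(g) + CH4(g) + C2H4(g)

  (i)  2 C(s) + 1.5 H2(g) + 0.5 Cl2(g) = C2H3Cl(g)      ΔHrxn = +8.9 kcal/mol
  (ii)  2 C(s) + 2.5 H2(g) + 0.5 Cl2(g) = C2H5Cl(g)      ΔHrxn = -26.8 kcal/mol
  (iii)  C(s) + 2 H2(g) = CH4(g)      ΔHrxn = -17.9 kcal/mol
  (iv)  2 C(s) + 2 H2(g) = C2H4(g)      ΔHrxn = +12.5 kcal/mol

ΔHrxn = 12.5 kcal/mol

(i) reversed: -8.9 kcal/mol
(ii) reversed: +26.8 kcal/mol
(iii) as written: -17.9 kcal/mol
(iv) as written: +12.5 kcal/mol
Since enthalpy is a state function, ΔHrxn = (-8.9) + (+26.8) + (-17.9) + (+12.5) = 12.5 kcal/mol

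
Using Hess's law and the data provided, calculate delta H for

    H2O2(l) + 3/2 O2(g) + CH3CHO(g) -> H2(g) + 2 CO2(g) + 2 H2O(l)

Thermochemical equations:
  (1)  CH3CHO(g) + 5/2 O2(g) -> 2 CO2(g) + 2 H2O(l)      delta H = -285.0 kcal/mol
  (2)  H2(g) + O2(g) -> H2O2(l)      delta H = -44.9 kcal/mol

delta H = -240.1 kcal/mol

(1) as written: -285.0 kcal/mol
(2) reversed: +44.9 kcal/mol
delta H = (1)·(-285.0) + (-1)·(-44.9) = -240.1 kcal/mol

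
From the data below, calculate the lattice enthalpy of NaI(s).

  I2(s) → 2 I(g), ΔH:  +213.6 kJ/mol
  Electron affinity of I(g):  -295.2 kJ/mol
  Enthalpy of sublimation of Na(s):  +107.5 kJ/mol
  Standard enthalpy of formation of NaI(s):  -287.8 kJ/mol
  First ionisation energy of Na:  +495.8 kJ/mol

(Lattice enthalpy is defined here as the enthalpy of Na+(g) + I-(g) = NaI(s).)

U = -702.7 kJ/mol

ΔHf° = 1·ΔHsub + 1·(ΣIE) + 1/2·D(I2) + 1·EA + U
-287.8 = 1·(+107.5) + 1·(+495.8) + 1/2·(+213.6) + 1·(-295.2) + U
U = -287.8 − (+414.9) = -702.7 kJ/mol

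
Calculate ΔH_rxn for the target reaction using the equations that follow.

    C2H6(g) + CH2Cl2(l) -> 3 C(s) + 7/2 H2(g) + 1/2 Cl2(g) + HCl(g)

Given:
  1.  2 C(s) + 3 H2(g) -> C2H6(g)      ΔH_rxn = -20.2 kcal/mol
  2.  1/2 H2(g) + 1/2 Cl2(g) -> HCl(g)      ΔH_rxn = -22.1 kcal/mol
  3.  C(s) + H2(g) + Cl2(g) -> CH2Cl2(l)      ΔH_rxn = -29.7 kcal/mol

ΔH_rxn = 27.8 kcal/mol

eq. 1 reversed (C2H6(g) must end up as a reactant): +20.2 kcal/mol
eq. 2 as written (HCl(g) already on the product side): -22.1 kcal/mol
eq. 3 reversed (CH2Cl2(l) must end up as a reactant): +29.7 kcal/mol
Since enthalpy is a state function, ΔH_rxn = (-1)·(-20.2) + (1)·(-22.1) + (-1)·(-29.7) = 27.8 kcal/mol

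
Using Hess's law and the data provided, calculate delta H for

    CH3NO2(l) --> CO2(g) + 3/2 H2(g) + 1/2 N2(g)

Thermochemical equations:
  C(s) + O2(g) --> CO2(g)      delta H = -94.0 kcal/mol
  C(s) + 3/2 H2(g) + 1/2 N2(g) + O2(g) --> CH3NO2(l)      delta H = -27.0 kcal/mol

equation 1 as written (CO2(g) already on the product side): -94.0 kcal/mol
equation 2 reversed (CH3NO2(l) must end up as a reactant): +27.0 kcal/mol
delta H = (1)·(-94.0) + (-1)·(-27.0) = -67.0 kcal/mol

delta H = -67.0 kcal/mol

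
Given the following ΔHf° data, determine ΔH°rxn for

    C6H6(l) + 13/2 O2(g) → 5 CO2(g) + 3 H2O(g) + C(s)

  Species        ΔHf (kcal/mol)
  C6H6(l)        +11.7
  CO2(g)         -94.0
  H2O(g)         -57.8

ΔH°rxn = Σ nΔHf°(products) − Σ nΔHf°(reactants).
Products: 5·(-94.0) + 3·(-57.8) + 1·(+0.0) = -643.4
Reactants: 1·(+11.7) + 13/2·(+0.0) = +11.7
ΔH°rxn = (-643.4) − (+11.7) = -655.1 kcal/mol

ΔH°rxn = -655.1 kcal/mol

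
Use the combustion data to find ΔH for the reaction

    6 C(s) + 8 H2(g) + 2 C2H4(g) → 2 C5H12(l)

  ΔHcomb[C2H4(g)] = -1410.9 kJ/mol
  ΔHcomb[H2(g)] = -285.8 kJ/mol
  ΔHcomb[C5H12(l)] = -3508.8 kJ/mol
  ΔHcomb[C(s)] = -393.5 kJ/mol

With combustion enthalpies, reactants minus products:
= [6·(-393.5) + 8·(-285.8) + 2·(-1410.9)] − [2·(-3508.8)]
= -451.6 kJ/mol

ΔH = -451.6 kJ/mol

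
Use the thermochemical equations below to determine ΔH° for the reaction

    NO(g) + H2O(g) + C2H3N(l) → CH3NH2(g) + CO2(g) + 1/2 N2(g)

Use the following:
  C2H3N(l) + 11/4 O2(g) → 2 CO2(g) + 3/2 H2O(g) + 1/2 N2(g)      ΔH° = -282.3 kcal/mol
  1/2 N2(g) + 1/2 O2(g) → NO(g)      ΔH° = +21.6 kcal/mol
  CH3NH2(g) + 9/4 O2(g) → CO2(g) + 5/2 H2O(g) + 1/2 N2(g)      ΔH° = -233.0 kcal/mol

ΔH° = -70.9 kcal/mol

equation 1 as written: -282.3 kcal/mol
equation 2 reversed: -21.6 kcal/mol
equation 3 reversed: +233.0 kcal/mol
ΔH° = (1)·(-282.3) + (-1)·(+21.6) + (-1)·(-233.0) = -70.9 kcal/mol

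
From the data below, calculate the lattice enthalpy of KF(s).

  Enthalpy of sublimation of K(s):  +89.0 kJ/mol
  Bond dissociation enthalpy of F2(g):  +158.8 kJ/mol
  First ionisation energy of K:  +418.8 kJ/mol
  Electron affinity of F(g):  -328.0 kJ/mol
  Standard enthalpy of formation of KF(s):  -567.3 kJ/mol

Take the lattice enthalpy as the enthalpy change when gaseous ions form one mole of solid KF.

ΔHf° = 1·ΔHsub + 1·(ΣIE) + 1/2·D(F2) + 1·EA + U
-567.3 = 1·(+89.0) + 1·(+418.8) + 1/2·(+158.8) + 1·(-328.0) + U
U = -567.3 − (+259.2) = -826.5 kJ/mol

U = -826.5 kJ/mol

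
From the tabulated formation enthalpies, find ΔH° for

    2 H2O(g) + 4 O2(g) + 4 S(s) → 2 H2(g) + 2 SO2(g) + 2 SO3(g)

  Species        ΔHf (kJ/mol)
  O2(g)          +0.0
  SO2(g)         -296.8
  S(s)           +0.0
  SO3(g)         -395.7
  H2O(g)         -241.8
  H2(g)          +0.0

Products: 2·(+0.0) + 2·(-296.8) + 2·(-395.7) = -1385.0
Reactants: 2·(-241.8) + 4·(+0.0) + 4·(+0.0) = -483.6
ΔH° = (-1385.0) − (-483.6) = -901.4 kJ/mol

ΔH° = -901.4 kJ/mol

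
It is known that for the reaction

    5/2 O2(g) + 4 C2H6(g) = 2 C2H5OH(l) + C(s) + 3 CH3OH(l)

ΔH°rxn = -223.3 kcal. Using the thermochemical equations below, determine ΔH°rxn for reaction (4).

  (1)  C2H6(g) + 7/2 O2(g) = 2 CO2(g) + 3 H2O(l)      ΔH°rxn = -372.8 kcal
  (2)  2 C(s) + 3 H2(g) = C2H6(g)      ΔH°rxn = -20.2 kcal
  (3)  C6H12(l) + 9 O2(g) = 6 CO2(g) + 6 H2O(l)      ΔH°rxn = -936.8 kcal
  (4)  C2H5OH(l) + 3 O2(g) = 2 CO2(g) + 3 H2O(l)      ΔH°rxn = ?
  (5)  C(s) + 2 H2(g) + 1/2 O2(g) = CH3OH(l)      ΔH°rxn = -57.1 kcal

(1) × 2: (2)·(-372.8) = -745.6 kcal
(2) reversed and × 2: (-2)·(-20.2) = +40.4 kcal
(3): not needed (C6H12(l) appears nowhere else).
(4) reversed and × 2 (reverse to put C2H5OH(l) on the product side; ×2 to match 2 C2H5OH(l) in the target): contributes −2·x
(5) × 3 (×3 to match 3 CH3OH(l) in the target): (3)·(-57.1) = -171.3 kcal
-223.3 = (-745.6) + (+40.4) + (-171.3) − 2·x
x = (-223.3 − (-876.5)) / (-2) = -326.6 kcal

ΔH°rxn = -326.6 kcal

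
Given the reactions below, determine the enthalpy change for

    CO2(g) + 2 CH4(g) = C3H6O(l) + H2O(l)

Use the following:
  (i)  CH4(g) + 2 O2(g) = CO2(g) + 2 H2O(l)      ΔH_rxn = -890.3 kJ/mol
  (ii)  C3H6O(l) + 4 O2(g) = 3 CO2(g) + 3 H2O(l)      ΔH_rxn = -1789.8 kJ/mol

ΔH_rxn = 9.2 kJ/mol

(i) × 2 (×2 to match 2 CH4(g) in the target): (2)·(-890.3) = -1780.6 kJ/mol
(ii) reversed (reverse to put C3H6O(l) on the product side): +1789.8 kJ/mol
ΔH_rxn = (2)·(-890.3) + (-1)·(-1789.8) = 9.2 kJ/mol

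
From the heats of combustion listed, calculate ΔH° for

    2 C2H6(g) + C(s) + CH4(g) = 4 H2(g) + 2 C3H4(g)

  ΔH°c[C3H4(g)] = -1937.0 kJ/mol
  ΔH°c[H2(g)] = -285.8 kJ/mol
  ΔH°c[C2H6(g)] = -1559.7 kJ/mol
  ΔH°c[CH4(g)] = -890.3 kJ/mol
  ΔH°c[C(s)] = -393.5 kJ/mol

With combustion enthalpies, reactants minus products:
= [2·(-1559.7) + 1·(-393.5) + 1·(-890.3)] − [4·(-285.8) + 2·(-1937.0)]
= 614.0 kJ/mol

ΔH° = 614.0 kJ/mol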